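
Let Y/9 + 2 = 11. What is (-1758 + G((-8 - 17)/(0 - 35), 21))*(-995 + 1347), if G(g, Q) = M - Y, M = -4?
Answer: -648736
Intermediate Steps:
Y = 81 (Y = -18 + 9*11 = -18 + 99 = 81)
G(g, Q) = -85 (G(g, Q) = -4 - 1*81 = -4 - 81 = -85)
(-1758 + G((-8 - 17)/(0 - 35), 21))*(-995 + 1347) = (-1758 - 85)*(-995 + 1347) = -1843*352 = -648736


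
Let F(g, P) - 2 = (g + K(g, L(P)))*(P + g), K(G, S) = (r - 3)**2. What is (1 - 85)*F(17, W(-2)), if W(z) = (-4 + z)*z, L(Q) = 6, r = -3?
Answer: -129276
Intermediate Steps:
W(z) = z*(-4 + z)
K(G, S) = 36 (K(G, S) = (-3 - 3)**2 = (-6)**2 = 36)
F(g, P) = 2 + (36 + g)*(P + g) (F(g, P) = 2 + (g + 36)*(P + g) = 2 + (36 + g)*(P + g))
(1 - 85)*F(17, W(-2)) = (1 - 85)*(2 + 17**2 + 36*(-2*(-4 - 2)) + 36*17 - 2*(-4 - 2)*17) = -84*(2 + 289 + 36*(-2*(-6)) + 612 - 2*(-6)*17) = -84*(2 + 289 + 36*12 + 612 + 12*17) = -84*(2 + 289 + 432 + 612 + 204) = -84*1539 = -129276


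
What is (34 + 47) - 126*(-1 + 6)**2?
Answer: -3069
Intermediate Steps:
(34 + 47) - 126*(-1 + 6)**2 = 81 - 126*5**2 = 81 - 126*25 = 81 - 3150 = -3069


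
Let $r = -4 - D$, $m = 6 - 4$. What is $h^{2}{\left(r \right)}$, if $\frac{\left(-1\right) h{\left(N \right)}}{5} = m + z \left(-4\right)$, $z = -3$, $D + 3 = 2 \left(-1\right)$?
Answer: $4900$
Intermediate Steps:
$m = 2$
$D = -5$ ($D = -3 + 2 \left(-1\right) = -3 - 2 = -5$)
$r = 1$ ($r = -4 - -5 = -4 + 5 = 1$)
$h{\left(N \right)} = -70$ ($h{\left(N \right)} = - 5 \left(2 - -12\right) = - 5 \left(2 + 12\right) = \left(-5\right) 14 = -70$)
$h^{2}{\left(r \right)} = \left(-70\right)^{2} = 4900$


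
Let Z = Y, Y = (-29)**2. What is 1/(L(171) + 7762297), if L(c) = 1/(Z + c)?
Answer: 1012/7855444565 ≈ 1.2883e-7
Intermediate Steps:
Y = 841
Z = 841
L(c) = 1/(841 + c)
1/(L(171) + 7762297) = 1/(1/(841 + 171) + 7762297) = 1/(1/1012 + 7762297) = 1/(7855444565/1012) = 1012/7855444565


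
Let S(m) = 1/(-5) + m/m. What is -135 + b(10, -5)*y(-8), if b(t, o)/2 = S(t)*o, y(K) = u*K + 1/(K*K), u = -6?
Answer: -4153/8 ≈ -519.13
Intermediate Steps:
S(m) = ⅘ (S(m) = 1*(-⅕) + 1 = -⅕ + 1 = ⅘)
y(K) = K⁻² - 6*K (y(K) = -6*K + 1/(K*K) = -6*K + 1/(K²) = -6*K + K⁻² = K⁻² - 6*K)
b(t, o) = 8*o/5 (b(t, o) = 2*(4*o/5) = 8*o/5)
-135 + b(10, -5)*y(-8) = -135 + ((8/5)*(-5))*((-8)⁻² - 6*(-8)) = -135 - 8*(1/64 + 48) = -135 - 8*3073/64 = -135 - 3073/8 = -4153/8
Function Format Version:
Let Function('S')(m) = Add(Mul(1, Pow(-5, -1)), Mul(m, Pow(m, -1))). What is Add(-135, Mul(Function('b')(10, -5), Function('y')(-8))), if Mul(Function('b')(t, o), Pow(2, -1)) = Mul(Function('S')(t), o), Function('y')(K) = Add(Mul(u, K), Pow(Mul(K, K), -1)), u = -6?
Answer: Rational(-4153, 8) ≈ -519.13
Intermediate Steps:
Function('S')(m) = Rational(4, 5) (Function('S')(m) = Add(Mul(1, Rational(-1, 5)), 1) = Add(Rational(-1, 5), 1) = Rational(4, 5))
Function('y')(K) = Add(Pow(K, -2), Mul(-6, K)) (Function('y')(K) = Add(Mul(-6, K), Pow(Mul(K, K), -1)) = Add(Mul(-6, K), Pow(Pow(K, 2), -1)) = Add(Mul(-6, K), Pow(K, -2)) = Add(Pow(K, -2), Mul(-6, K)))
Function('b')(t, o) = Mul(Rational(8, 5), o) (Function('b')(t, o) = Mul(2, Mul(Rational(4, 5), o)) = Mul(Rational(8, 5), o))
Add(-135, Mul(Function('b')(10, -5), Function('y')(-8))) = Add(-135, Mul(Mul(Rational(8, 5), -5), Add(Pow(-8, -2), Mul(-6, -8)))) = Add(-135, Mul(-8, Add(Rational(1, 64), 48))) = Add(-135, Mul(-8, Rational(3073, 64))) = Add(-135, Rational(-3073, 8)) = Rational(-4153, 8)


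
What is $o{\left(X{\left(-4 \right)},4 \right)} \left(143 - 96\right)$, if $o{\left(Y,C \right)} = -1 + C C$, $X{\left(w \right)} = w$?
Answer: $705$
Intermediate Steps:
$o{\left(Y,C \right)} = -1 + C^{2}$
$o{\left(X{\left(-4 \right)},4 \right)} \left(143 - 96\right) = \left(-1 + 4^{2}\right) \left(143 - 96\right) = \left(-1 + 16\right) 47 = 15 \cdot 47 = 705$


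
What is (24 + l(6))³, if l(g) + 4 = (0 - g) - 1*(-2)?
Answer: 4096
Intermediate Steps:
l(g) = -2 - g (l(g) = -4 + ((0 - g) - 1*(-2)) = -4 + (-g + 2) = -4 + (2 - g) = -2 - g)
(24 + l(6))³ = (24 + (-2 - 1*6))³ = (24 + (-2 - 6))³ = (24 - 8)³ = 16³ = 4096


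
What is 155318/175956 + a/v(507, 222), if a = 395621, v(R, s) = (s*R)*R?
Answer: 372200608745/418371153057 ≈ 0.88964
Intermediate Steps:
v(R, s) = s*R² (v(R, s) = (R*s)*R = s*R²)
155318/175956 + a/v(507, 222) = 155318/175956 + 395621/((222*507²)) = 155318*(1/175956) + 395621/((222*257049)) = 77659/87978 + 395621/57064878 = 372200608745/418371153057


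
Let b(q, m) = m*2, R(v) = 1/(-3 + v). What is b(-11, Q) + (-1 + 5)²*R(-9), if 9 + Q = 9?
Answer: -4/3 ≈ -1.3333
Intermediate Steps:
Q = 0 (Q = -9 + 9 = 0)
b(q, m) = 2*m
b(-11, Q) + (-1 + 5)²*R(-9) = 2*0 + (-1 + 5)²/(-3 - 9) = 0 + 4²/(-12) = 0 + 16*(-1/12) = 0 - 4/3 = -4/3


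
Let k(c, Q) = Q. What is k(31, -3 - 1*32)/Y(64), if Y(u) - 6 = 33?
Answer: -35/39 ≈ -0.89744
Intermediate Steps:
Y(u) = 39 (Y(u) = 6 + 33 = 39)
k(31, -3 - 1*32)/Y(64) = (-3 - 1*32)/39 = (-3 - 32)*(1/39) = -35*1/39 = -35/39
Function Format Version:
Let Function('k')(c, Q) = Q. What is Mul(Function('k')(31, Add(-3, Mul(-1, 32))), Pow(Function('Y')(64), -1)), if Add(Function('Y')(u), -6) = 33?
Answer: Rational(-35, 39) ≈ -0.89744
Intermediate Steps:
Function('Y')(u) = 39 (Function('Y')(u) = Add(6, 33) = 39)
Mul(Function('k')(31, Add(-3, Mul(-1, 32))), Pow(Function('Y')(64), -1)) = Mul(Add(-3, Mul(-1, 32)), Pow(39, -1)) = Mul(Add(-3, -32), Rational(1, 39)) = Mul(-35, Rational(1, 39)) = Rational(-35, 39)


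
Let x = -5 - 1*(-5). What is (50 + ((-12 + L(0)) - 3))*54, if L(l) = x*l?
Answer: 1890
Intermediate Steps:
x = 0 (x = -5 + 5 = 0)
L(l) = 0 (L(l) = 0*l = 0)
(50 + ((-12 + L(0)) - 3))*54 = (50 + ((-12 + 0) - 3))*54 = (50 + (-12 - 3))*54 = (50 - 15)*54 = 35*54 = 1890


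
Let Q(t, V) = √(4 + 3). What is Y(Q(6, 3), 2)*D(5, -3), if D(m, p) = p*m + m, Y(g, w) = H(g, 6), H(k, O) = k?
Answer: -10*√7 ≈ -26.458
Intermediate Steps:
Q(t, V) = √7
Y(g, w) = g
D(m, p) = m + m*p (D(m, p) = m*p + m = m + m*p)
Y(Q(6, 3), 2)*D(5, -3) = √7*(5*(1 - 3)) = √7*(5*(-2)) = √7*(-10) = -10*√7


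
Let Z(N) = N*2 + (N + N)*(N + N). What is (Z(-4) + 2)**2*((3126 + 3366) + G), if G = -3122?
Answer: 11336680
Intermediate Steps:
Z(N) = 2*N + 4*N**2 (Z(N) = 2*N + (2*N)*(2*N) = 2*N + 4*N**2)
(Z(-4) + 2)**2*((3126 + 3366) + G) = (2*(-4)*(1 + 2*(-4)) + 2)**2*((3126 + 3366) - 3122) = (2*(-4)*(1 - 8) + 2)**2*(6492 - 3122) = (2*(-4)*(-7) + 2)**2*3370 = (56 + 2)**2*3370 = 58**2*3370 = 3364*3370 = 11336680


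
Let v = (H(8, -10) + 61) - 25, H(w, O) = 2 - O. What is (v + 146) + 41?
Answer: 235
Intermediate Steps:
v = 48 (v = ((2 - 1*(-10)) + 61) - 25 = ((2 + 10) + 61) - 25 = (12 + 61) - 25 = 73 - 25 = 48)
(v + 146) + 41 = (48 + 146) + 41 = 194 + 41 = 235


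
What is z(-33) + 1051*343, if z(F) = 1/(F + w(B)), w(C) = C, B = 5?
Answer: 10093803/28 ≈ 3.6049e+5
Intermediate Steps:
z(F) = 1/(5 + F) (z(F) = 1/(F + 5) = 1/(5 + F))
z(-33) + 1051*343 = 1/(5 - 33) + 1051*343 = 1/(-28) + 360493 = -1/28 + 360493 = 10093803/28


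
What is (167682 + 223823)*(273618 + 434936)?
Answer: 277402433770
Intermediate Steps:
(167682 + 223823)*(273618 + 434936) = 391505*708554 = 277402433770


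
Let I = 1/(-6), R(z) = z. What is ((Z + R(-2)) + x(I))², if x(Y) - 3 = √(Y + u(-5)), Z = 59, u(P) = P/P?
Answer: (360 + √30)²/36 ≈ 3710.4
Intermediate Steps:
u(P) = 1
I = -⅙ ≈ -0.16667
x(Y) = 3 + √(1 + Y) (x(Y) = 3 + √(Y + 1) = 3 + √(1 + Y))
((Z + R(-2)) + x(I))² = ((59 - 2) + (3 + √(1 - ⅙)))² = (57 + (3 + √(⅚)))² = (57 + (3 + √30/6))² = (60 + √30/6)²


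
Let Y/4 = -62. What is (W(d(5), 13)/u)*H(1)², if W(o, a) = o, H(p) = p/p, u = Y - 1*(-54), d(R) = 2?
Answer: -1/97 ≈ -0.010309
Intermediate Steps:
Y = -248 (Y = 4*(-62) = -248)
u = -194 (u = -248 - 1*(-54) = -248 + 54 = -194)
H(p) = 1
(W(d(5), 13)/u)*H(1)² = (2/(-194))*1² = (2*(-1/194))*1 = -1/97*1 = -1/97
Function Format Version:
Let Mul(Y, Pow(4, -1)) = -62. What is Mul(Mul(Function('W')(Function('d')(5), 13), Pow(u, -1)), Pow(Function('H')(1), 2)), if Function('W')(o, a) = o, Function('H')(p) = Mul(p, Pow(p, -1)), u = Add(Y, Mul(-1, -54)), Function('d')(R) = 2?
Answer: Rational(-1, 97) ≈ -0.010309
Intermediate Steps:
Y = -248 (Y = Mul(4, -62) = -248)
u = -194 (u = Add(-248, Mul(-1, -54)) = Add(-248, 54) = -194)
Function('H')(p) = 1
Mul(Mul(Function('W')(Function('d')(5), 13), Pow(u, -1)), Pow(Function('H')(1), 2)) = Mul(Mul(2, Pow(-194, -1)), Pow(1, 2)) = Mul(Mul(2, Rational(-1, 194)), 1) = Mul(Rational(-1, 97), 1) = Rational(-1, 97)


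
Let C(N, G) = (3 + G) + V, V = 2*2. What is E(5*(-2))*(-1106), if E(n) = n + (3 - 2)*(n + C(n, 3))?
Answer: 11060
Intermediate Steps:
V = 4
C(N, G) = 7 + G (C(N, G) = (3 + G) + 4 = 7 + G)
E(n) = 10 + 2*n (E(n) = n + (3 - 2)*(n + (7 + 3)) = n + 1*(n + 10) = n + 1*(10 + n) = n + (10 + n) = 10 + 2*n)
E(5*(-2))*(-1106) = (10 + 2*(5*(-2)))*(-1106) = (10 + 2*(-10))*(-1106) = (10 - 20)*(-1106) = -10*(-1106) = 11060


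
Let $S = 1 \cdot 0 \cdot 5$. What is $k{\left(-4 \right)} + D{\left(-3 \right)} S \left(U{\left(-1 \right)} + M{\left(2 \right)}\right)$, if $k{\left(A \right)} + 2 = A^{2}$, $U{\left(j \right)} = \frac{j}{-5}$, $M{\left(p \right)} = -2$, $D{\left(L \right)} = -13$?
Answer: $14$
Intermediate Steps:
$S = 0$ ($S = 0 \cdot 5 = 0$)
$U{\left(j \right)} = - \frac{j}{5}$ ($U{\left(j \right)} = j \left(- \frac{1}{5}\right) = - \frac{j}{5}$)
$k{\left(A \right)} = -2 + A^{2}$
$k{\left(-4 \right)} + D{\left(-3 \right)} S \left(U{\left(-1 \right)} + M{\left(2 \right)}\right) = \left(-2 + \left(-4\right)^{2}\right) - 13 \cdot 0 \left(\left(- \frac{1}{5}\right) \left(-1\right) - 2\right) = \left(-2 + 16\right) - 13 \cdot 0 \left(\frac{1}{5} - 2\right) = 14 - 13 \cdot 0 \left(- \frac{9}{5}\right) = 14 - 0 = 14 + 0 = 14$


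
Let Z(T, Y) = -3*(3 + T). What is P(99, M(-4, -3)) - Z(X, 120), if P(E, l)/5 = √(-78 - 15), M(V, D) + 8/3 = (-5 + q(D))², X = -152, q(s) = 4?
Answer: -447 + 5*I*√93 ≈ -447.0 + 48.218*I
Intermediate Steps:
Z(T, Y) = -9 - 3*T
M(V, D) = -5/3 (M(V, D) = -8/3 + (-5 + 4)² = -8/3 + (-1)² = -8/3 + 1 = -5/3)
P(E, l) = 5*I*√93 (P(E, l) = 5*√(-78 - 15) = 5*√(-93) = 5*(I*√93) = 5*I*√93)
P(99, M(-4, -3)) - Z(X, 120) = 5*I*√93 - (-9 - 3*(-152)) = 5*I*√93 - (-9 + 456) = 5*I*√93 - 1*447 = 5*I*√93 - 447 = -447 + 5*I*√93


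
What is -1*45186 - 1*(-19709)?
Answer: -25477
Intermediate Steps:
-1*45186 - 1*(-19709) = -45186 + 19709 = -25477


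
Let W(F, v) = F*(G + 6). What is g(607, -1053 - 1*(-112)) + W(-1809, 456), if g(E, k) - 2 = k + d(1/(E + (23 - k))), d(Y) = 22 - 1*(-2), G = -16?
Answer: 17175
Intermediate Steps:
d(Y) = 24 (d(Y) = 22 + 2 = 24)
W(F, v) = -10*F (W(F, v) = F*(-16 + 6) = F*(-10) = -10*F)
g(E, k) = 26 + k (g(E, k) = 2 + (k + 24) = 2 + (24 + k) = 26 + k)
g(607, -1053 - 1*(-112)) + W(-1809, 456) = (26 + (-1053 - 1*(-112))) - 10*(-1809) = (26 + (-1053 + 112)) + 18090 = (26 - 941) + 18090 = -915 + 18090 = 17175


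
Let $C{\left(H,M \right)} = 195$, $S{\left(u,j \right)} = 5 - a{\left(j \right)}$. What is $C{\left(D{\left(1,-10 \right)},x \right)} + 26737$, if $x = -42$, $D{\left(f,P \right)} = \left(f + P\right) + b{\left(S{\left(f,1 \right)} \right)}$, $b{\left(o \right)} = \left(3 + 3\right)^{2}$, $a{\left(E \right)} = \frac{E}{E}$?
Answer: $26932$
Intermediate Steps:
$a{\left(E \right)} = 1$
$S{\left(u,j \right)} = 4$ ($S{\left(u,j \right)} = 5 - 1 = 4$)
$b{\left(o \right)} = 36$ ($b{\left(o \right)} = 6^{2} = 36$)
$D{\left(f,P \right)} = 36 + P + f$ ($D{\left(f,P \right)} = \left(f + P\right) + 36 = \left(P + f\right) + 36 = 36 + P + f$)
$C{\left(D{\left(1,-10 \right)},x \right)} + 26737 = 195 + 26737 = 26932$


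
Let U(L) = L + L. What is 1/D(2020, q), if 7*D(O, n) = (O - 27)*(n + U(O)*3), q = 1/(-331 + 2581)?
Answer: 15750/54349111993 ≈ 2.8979e-7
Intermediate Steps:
q = 1/2250 ≈ 0.00044444
U(L) = 2*L
D(O, n) = (-27 + O)*(n + 6*O)/7 (D(O, n) = ((O - 27)*(n + (2*O)*3))/7 = ((-27 + O)*(n + 6*O))/7 = (-27 + O)*(n + 6*O)/7)
1/D(2020, q) = 1/(-162/7*2020 - 27/7*1/2250 + (6/7)*2020² + (⅐)*2020*(1/2250)) = 1/(-327240/7 - 3/1750 + (6/7)*4080400 + 202/1575) = 1/(-327240/7 - 3/1750 + 24482400/7 + 202/1575) = 1/(54349111993/15750) = 15750/54349111993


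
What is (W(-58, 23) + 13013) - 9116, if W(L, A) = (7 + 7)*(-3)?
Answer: 3855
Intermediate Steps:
W(L, A) = -42 (W(L, A) = 14*(-3) = -42)
(W(-58, 23) + 13013) - 9116 = (-42 + 13013) - 9116 = 12971 - 9116 = 3855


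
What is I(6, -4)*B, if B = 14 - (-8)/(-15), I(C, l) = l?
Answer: -808/15 ≈ -53.867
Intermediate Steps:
B = 202/15 (B = 14 - (-8)*(-1)/15 = 14 - 1*8/15 = 14 - 8/15 = 202/15 ≈ 13.467)
I(6, -4)*B = -4*202/15 = -808/15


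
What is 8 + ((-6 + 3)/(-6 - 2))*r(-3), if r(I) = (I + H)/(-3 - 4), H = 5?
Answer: 221/28 ≈ 7.8929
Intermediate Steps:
r(I) = -5/7 - I/7 (r(I) = (I + 5)/(-3 - 4) = (5 + I)/(-7) = (5 + I)*(-⅐) = -5/7 - I/7)
8 + ((-6 + 3)/(-6 - 2))*r(-3) = 8 + ((-6 + 3)/(-6 - 2))*(-5/7 - ⅐*(-3)) = 8 + (-3/(-8))*(-5/7 + 3/7) = 8 - 3*(-⅛)*(-2/7) = 8 + (3/8)*(-2/7) = 8 - 3/28 = 221/28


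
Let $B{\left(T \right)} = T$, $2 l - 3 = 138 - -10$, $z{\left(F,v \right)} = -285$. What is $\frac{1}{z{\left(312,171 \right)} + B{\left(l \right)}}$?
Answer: $- \frac{2}{419} \approx -0.0047733$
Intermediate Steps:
$l = \frac{151}{2}$ ($l = \frac{3}{2} + \frac{138 - -10}{2} = \frac{3}{2} + \frac{138 + 10}{2} = \frac{3}{2} + \frac{1}{2} \cdot 148 = \frac{3}{2} + 74 = \frac{151}{2} \approx 75.5$)
$\frac{1}{z{\left(312,171 \right)} + B{\left(l \right)}} = \frac{1}{-285 + \frac{151}{2}} = \frac{1}{- \frac{419}{2}} = - \frac{2}{419}$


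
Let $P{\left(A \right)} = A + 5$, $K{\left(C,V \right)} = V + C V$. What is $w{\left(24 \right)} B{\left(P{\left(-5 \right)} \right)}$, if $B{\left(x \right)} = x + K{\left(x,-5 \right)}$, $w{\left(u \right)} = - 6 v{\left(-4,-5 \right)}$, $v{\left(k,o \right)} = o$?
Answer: $-150$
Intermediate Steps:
$P{\left(A \right)} = 5 + A$
$w{\left(u \right)} = 30$ ($w{\left(u \right)} = \left(-6\right) \left(-5\right) = 30$)
$B{\left(x \right)} = -5 - 4 x$ ($B{\left(x \right)} = x - 5 \left(1 + x\right) = x - \left(5 + 5 x\right) = -5 - 4 x$)
$w{\left(24 \right)} B{\left(P{\left(-5 \right)} \right)} = 30 \left(-5 - 4 \left(5 - 5\right)\right) = 30 \left(-5 - 0\right) = 30 \left(-5 + 0\right) = 30 \left(-5\right) = -150$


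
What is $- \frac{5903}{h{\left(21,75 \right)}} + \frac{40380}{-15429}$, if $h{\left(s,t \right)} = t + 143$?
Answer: $- \frac{33293409}{1121174} \approx -29.695$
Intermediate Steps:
$h{\left(s,t \right)} = 143 + t$
$- \frac{5903}{h{\left(21,75 \right)}} + \frac{40380}{-15429} = - \frac{5903}{143 + 75} + \frac{40380}{-15429} = - \frac{5903}{218} + 40380 \left(- \frac{1}{15429}\right) = \left(-5903\right) \frac{1}{218} - \frac{13460}{5143} = - \frac{5903}{218} - \frac{13460}{5143} = - \frac{33293409}{1121174}$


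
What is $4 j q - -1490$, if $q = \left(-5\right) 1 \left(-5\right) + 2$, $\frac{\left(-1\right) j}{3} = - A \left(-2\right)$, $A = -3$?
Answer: $3434$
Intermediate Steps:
$j = 18$ ($j = - 3 \left(-1\right) \left(-3\right) \left(-2\right) = - 3 \cdot 3 \left(-2\right) = \left(-3\right) \left(-6\right) = 18$)
$q = 27$ ($q = \left(-5\right) \left(-5\right) + 2 = 25 + 2 = 27$)
$4 j q - -1490 = 4 \cdot 18 \cdot 27 - -1490 = 72 \cdot 27 + 1490 = 1944 + 1490 = 3434$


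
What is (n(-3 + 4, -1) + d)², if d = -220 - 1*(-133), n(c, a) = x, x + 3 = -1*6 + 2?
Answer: 8836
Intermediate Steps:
x = -7 (x = -3 + (-1*6 + 2) = -3 + (-6 + 2) = -3 - 4 = -7)
n(c, a) = -7
d = -87 (d = -220 + 133 = -87)
(n(-3 + 4, -1) + d)² = (-7 - 87)² = (-94)² = 8836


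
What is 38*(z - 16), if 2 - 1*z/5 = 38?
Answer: -7448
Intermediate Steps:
z = -180 (z = 10 - 5*38 = 10 - 190 = -180)
38*(z - 16) = 38*(-180 - 16) = 38*(-196) = -7448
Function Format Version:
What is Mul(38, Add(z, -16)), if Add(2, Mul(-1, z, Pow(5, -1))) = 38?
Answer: -7448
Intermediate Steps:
z = -180 (z = Add(10, Mul(-5, 38)) = Add(10, -190) = -180)
Mul(38, Add(z, -16)) = Mul(38, Add(-180, -16)) = Mul(38, -196) = -7448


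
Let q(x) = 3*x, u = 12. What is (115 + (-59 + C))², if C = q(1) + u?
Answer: 5041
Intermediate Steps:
C = 15 (C = 3*1 + 12 = 3 + 12 = 15)
(115 + (-59 + C))² = (115 + (-59 + 15))² = (115 - 44)² = 71² = 5041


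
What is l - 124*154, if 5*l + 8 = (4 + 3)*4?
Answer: -19092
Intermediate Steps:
l = 4 (l = -8/5 + ((4 + 3)*4)/5 = -8/5 + (7*4)/5 = -8/5 + (⅕)*28 = -8/5 + 28/5 = 4)
l - 124*154 = 4 - 124*154 = 4 - 19096 = -19092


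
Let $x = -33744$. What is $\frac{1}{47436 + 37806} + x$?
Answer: $- \frac{2876406047}{85242} \approx -33744.0$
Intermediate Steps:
$\frac{1}{47436 + 37806} + x = \frac{1}{47436 + 37806} - 33744 = \frac{1}{85242} - 33744 = - \frac{2876406047}{85242}$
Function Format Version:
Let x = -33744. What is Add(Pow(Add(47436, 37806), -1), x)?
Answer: Rational(-2876406047, 85242) ≈ -33744.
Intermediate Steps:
Add(Pow(Add(47436, 37806), -1), x) = Add(Pow(Add(47436, 37806), -1), -33744) = Add(Pow(85242, -1), -33744) = Add(Rational(1, 85242), -33744) = Rational(-2876406047, 85242)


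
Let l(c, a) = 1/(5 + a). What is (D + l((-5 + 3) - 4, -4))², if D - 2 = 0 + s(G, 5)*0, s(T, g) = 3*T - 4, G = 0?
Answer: 9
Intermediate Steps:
s(T, g) = -4 + 3*T
D = 2 (D = 2 + (0 + (-4 + 3*0)*0) = 2 + (0 + (-4 + 0)*0) = 2 + (0 - 4*0) = 2 + (0 + 0) = 2 + 0 = 2)
(D + l((-5 + 3) - 4, -4))² = (2 + 1/(5 - 4))² = (2 + 1/1)² = (2 + 1)² = 3² = 9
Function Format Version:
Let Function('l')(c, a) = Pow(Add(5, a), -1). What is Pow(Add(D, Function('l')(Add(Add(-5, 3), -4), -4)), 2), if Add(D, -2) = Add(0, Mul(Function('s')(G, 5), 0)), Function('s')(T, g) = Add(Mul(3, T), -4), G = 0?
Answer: 9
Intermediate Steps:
Function('s')(T, g) = Add(-4, Mul(3, T))
D = 2 (D = Add(2, Add(0, Mul(Add(-4, Mul(3, 0)), 0))) = Add(2, Add(0, Mul(Add(-4, 0), 0))) = Add(2, Add(0, Mul(-4, 0))) = Add(2, Add(0, 0)) = Add(2, 0) = 2)
Pow(Add(D, Function('l')(Add(Add(-5, 3), -4), -4)), 2) = Pow(Add(2, Pow(Add(5, -4), -1)), 2) = Pow(Add(2, Pow(1, -1)), 2) = Pow(Add(2, 1), 2) = Pow(3, 2) = 9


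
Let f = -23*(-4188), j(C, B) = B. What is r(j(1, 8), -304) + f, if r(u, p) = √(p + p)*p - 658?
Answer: 95666 - 1216*I*√38 ≈ 95666.0 - 7495.9*I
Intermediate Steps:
f = 96324
r(u, p) = -658 + √2*p^(3/2) (r(u, p) = √(2*p)*p - 658 = (√2*√p)*p - 658 = √2*p^(3/2) - 658 = -658 + √2*p^(3/2))
r(j(1, 8), -304) + f = (-658 + √2*(-304)^(3/2)) + 96324 = (-658 + √2*(-1216*I*√19)) + 96324 = (-658 - 1216*I*√38) + 96324 = 95666 - 1216*I*√38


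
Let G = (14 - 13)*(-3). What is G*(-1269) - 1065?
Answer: 2742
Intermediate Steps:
G = -3 (G = 1*(-3) = -3)
G*(-1269) - 1065 = -3*(-1269) - 1065 = 3807 - 1065 = 2742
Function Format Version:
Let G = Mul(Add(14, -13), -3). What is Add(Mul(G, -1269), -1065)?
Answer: 2742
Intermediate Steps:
G = -3 (G = Mul(1, -3) = -3)
Add(Mul(G, -1269), -1065) = Add(Mul(-3, -1269), -1065) = Add(3807, -1065) = 2742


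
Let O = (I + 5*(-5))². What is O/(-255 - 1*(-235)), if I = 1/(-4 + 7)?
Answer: -1369/45 ≈ -30.422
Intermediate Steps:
I = ⅓ (I = 1/3 = ⅓ ≈ 0.33333)
O = 5476/9 (O = (⅓ + 5*(-5))² = (⅓ - 25)² = (-74/3)² = 5476/9 ≈ 608.44)
O/(-255 - 1*(-235)) = 5476/(9*(-255 - 1*(-235))) = 5476/(9*(-255 + 235)) = (5476/9)/(-20) = (5476/9)*(-1/20) = -1369/45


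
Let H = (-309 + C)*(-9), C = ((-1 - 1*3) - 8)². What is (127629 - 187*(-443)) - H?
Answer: 208985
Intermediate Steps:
C = 144 (C = ((-1 - 3) - 8)² = (-4 - 8)² = (-12)² = 144)
H = 1485 (H = (-309 + 144)*(-9) = -165*(-9) = 1485)
(127629 - 187*(-443)) - H = (127629 - 187*(-443)) - 1*1485 = (127629 - 1*(-82841)) - 1485 = (127629 + 82841) - 1485 = 210470 - 1485 = 208985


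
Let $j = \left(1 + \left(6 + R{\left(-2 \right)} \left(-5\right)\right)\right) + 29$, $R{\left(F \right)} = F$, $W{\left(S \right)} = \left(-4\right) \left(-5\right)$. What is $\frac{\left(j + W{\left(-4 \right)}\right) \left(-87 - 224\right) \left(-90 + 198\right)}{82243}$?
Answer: $- \frac{2216808}{82243} \approx -26.954$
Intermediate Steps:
$W{\left(S \right)} = 20$
$j = 46$ ($j = \left(1 + \left(6 - -10\right)\right) + 29 = \left(1 + \left(6 + 10\right)\right) + 29 = \left(1 + 16\right) + 29 = 17 + 29 = 46$)
$\frac{\left(j + W{\left(-4 \right)}\right) \left(-87 - 224\right) \left(-90 + 198\right)}{82243} = \frac{\left(46 + 20\right) \left(-87 - 224\right) \left(-90 + 198\right)}{82243} = 66 \left(\left(-311\right) 108\right) \frac{1}{82243} = 66 \left(-33588\right) \frac{1}{82243} = \left(-2216808\right) \frac{1}{82243} = - \frac{2216808}{82243}$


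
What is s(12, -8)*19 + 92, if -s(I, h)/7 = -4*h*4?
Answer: -16932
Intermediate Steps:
s(I, h) = 112*h (s(I, h) = -7*(-4*h)*4 = -(-112)*h = 112*h)
s(12, -8)*19 + 92 = (112*(-8))*19 + 92 = -896*19 + 92 = -17024 + 92 = -16932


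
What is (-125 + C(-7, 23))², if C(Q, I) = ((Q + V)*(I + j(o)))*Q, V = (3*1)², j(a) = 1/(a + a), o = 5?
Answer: 5026564/25 ≈ 2.0106e+5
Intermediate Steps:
j(a) = 1/(2*a)
V = 9 (V = 3² = 9)
C(Q, I) = Q*(9 + Q)*(⅒ + I) (C(Q, I) = ((Q + 9)*(I + (½)/5))*Q = ((9 + Q)*(I + (½)*(⅕)))*Q = ((9 + Q)*(I + ⅒))*Q = ((9 + Q)*(⅒ + I))*Q = Q*(9 + Q)*(⅒ + I))
(-125 + C(-7, 23))² = (-125 + (⅒)*(-7)*(9 - 7 + 90*23 + 10*23*(-7)))² = (-125 + (⅒)*(-7)*(9 - 7 + 2070 - 1610))² = (-125 + (⅒)*(-7)*462)² = (-125 - 1617/5)² = (-2242/5)² = 5026564/25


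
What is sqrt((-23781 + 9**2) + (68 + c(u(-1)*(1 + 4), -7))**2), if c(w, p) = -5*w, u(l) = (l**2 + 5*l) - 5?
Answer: sqrt(62149) ≈ 249.30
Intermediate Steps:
u(l) = -5 + l**2 + 5*l
sqrt((-23781 + 9**2) + (68 + c(u(-1)*(1 + 4), -7))**2) = sqrt((-23781 + 9**2) + (68 - 5*(-5 + (-1)**2 + 5*(-1))*(1 + 4))**2) = sqrt((-23781 + 81) + (68 - 5*(-5 + 1 - 5)*5)**2) = sqrt(-23700 + (68 - (-45)*5)**2) = sqrt(-23700 + (68 - 5*(-45))**2) = sqrt(-23700 + (68 + 225)**2) = sqrt(-23700 + 293**2) = sqrt(-23700 + 85849) = sqrt(62149)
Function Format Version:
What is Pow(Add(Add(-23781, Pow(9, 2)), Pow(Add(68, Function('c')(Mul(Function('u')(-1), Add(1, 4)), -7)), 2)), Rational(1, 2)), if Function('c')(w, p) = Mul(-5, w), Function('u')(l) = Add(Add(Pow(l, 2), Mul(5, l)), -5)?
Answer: Pow(62149, Rational(1, 2)) ≈ 249.30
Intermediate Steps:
Function('u')(l) = Add(-5, Pow(l, 2), Mul(5, l))
Pow(Add(Add(-23781, Pow(9, 2)), Pow(Add(68, Function('c')(Mul(Function('u')(-1), Add(1, 4)), -7)), 2)), Rational(1, 2)) = Pow(Add(Add(-23781, Pow(9, 2)), Pow(Add(68, Mul(-5, Mul(Add(-5, Pow(-1, 2), Mul(5, -1)), Add(1, 4)))), 2)), Rational(1, 2)) = Pow(Add(Add(-23781, 81), Pow(Add(68, Mul(-5, Mul(Add(-5, 1, -5), 5))), 2)), Rational(1, 2)) = Pow(Add(-23700, Pow(Add(68, Mul(-5, Mul(-9, 5))), 2)), Rational(1, 2)) = Pow(Add(-23700, Pow(Add(68, Mul(-5, -45)), 2)), Rational(1, 2)) = Pow(Add(-23700, Pow(Add(68, 225), 2)), Rational(1, 2)) = Pow(Add(-23700, Pow(293, 2)), Rational(1, 2)) = Pow(Add(-23700, 85849), Rational(1, 2)) = Pow(62149, Rational(1, 2))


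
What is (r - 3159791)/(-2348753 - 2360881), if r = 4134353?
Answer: -162427/784939 ≈ -0.20693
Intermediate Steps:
(r - 3159791)/(-2348753 - 2360881) = (4134353 - 3159791)/(-2348753 - 2360881) = 974562/(-4709634) = 974562*(-1/4709634) = -162427/784939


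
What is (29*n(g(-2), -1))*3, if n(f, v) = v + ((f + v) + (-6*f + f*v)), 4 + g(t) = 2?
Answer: 870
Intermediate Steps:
g(t) = -2 (g(t) = -4 + 2 = -2)
n(f, v) = -5*f + 2*v + f*v (n(f, v) = v + (v - 5*f + f*v) = -5*f + 2*v + f*v)
(29*n(g(-2), -1))*3 = (29*(-5*(-2) + 2*(-1) - 2*(-1)))*3 = (29*(10 - 2 + 2))*3 = (29*10)*3 = 290*3 = 870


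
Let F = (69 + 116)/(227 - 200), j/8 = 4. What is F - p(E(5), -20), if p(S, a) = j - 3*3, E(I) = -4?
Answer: -436/27 ≈ -16.148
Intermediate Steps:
j = 32 (j = 8*4 = 32)
p(S, a) = 23 (p(S, a) = 32 - 3*3 = 32 - 9 = 23)
F = 185/27 ≈ 6.8519
F - p(E(5), -20) = 185/27 - 1*23 = 185/27 - 23 = -436/27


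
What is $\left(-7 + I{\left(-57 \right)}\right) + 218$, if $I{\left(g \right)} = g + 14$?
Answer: $168$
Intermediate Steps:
$I{\left(g \right)} = 14 + g$
$\left(-7 + I{\left(-57 \right)}\right) + 218 = \left(-7 + \left(14 - 57\right)\right) + 218 = \left(-7 - 43\right) + 218 = -50 + 218 = 168$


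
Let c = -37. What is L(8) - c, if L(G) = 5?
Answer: 42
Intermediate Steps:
L(8) - c = 5 - 1*(-37) = 5 + 37 = 42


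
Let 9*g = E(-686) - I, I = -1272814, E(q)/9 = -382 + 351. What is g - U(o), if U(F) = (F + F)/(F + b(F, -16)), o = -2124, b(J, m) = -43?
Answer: 2757545113/19503 ≈ 1.4139e+5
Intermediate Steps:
E(q) = -279 (E(q) = 9*(-382 + 351) = 9*(-31) = -279)
U(F) = 2*F/(-43 + F) (U(F) = (F + F)/(F - 43) = (2*F)/(-43 + F) = 2*F/(-43 + F))
g = 1272535/9 (g = (-279 - 1*(-1272814))/9 = (-279 + 1272814)/9 = (1/9)*1272535 = 1272535/9 ≈ 1.4139e+5)
g - U(o) = 1272535/9 - 2*(-2124)/(-43 - 2124) = 1272535/9 - 2*(-2124)/(-2167) = 1272535/9 - 2*(-2124)*(-1)/2167 = 1272535/9 - 1*4248/2167 = 1272535/9 - 4248/2167 = 2757545113/19503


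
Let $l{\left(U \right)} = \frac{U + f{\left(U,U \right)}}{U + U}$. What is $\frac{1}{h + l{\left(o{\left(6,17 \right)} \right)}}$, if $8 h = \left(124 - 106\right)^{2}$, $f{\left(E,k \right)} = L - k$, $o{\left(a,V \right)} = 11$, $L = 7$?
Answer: $\frac{11}{449} \approx 0.024499$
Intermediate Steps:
$f{\left(E,k \right)} = 7 - k$
$h = \frac{81}{2}$ ($h = \frac{\left(124 - 106\right)^{2}}{8} = \frac{18^{2}}{8} = \frac{1}{8} \cdot 324 = \frac{81}{2} \approx 40.5$)
$l{\left(U \right)} = \frac{7}{2 U}$ ($l{\left(U \right)} = \frac{U - \left(-7 + U\right)}{U + U} = \frac{7}{2 U}$)
$\frac{1}{h + l{\left(o{\left(6,17 \right)} \right)}} = \frac{1}{\frac{81}{2} + \frac{7}{2 \cdot 11}} = \frac{1}{\frac{81}{2} + \frac{7}{2} \cdot \frac{1}{11}} = \frac{1}{\frac{81}{2} + \frac{7}{22}} = \frac{1}{\frac{449}{11}} = \frac{11}{449}$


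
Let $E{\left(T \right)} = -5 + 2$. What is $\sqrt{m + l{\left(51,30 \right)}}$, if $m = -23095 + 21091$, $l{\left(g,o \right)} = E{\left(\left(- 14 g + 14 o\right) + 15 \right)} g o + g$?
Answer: $3 i \sqrt{727} \approx 80.889 i$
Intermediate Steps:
$E{\left(T \right)} = -3$
$l{\left(g,o \right)} = g - 3 g o$ ($l{\left(g,o \right)} = - 3 g o + g = g - 3 g o$)
$m = -2004$
$\sqrt{m + l{\left(51,30 \right)}} = \sqrt{-2004 + 51 \left(1 - 90\right)} = \sqrt{-2004 + 51 \left(-89\right)} = \sqrt{-2004 - 4539} = \sqrt{-6543} = 3 i \sqrt{727}$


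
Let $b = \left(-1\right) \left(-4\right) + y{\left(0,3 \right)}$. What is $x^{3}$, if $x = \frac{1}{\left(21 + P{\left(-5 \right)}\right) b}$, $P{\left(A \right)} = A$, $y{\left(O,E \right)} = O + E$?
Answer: $\frac{1}{1404928} \approx 7.1178 \cdot 10^{-7}$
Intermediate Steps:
$y{\left(O,E \right)} = E + O$
$b = 7$ ($b = \left(-1\right) \left(-4\right) + \left(3 + 0\right) = 4 + 3 = 7$)
$x = \frac{1}{112}$ ($x = \frac{1}{\left(21 - 5\right) 7} = \frac{1}{16} \cdot \frac{1}{7} = \frac{1}{112} \approx 0.0089286$)
$x^{3} = \left(\frac{1}{112}\right)^{3} = \frac{1}{1404928}$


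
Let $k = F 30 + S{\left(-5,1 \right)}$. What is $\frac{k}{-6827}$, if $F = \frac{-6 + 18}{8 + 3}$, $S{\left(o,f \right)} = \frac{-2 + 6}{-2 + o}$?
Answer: $- \frac{2476}{525679} \approx -0.0047101$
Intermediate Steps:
$S{\left(o,f \right)} = \frac{4}{-2 + o}$
$F = \frac{12}{11} \approx 1.0909$
$k = \frac{2476}{77}$ ($k = \frac{12}{11} \cdot 30 + \frac{4}{-2 - 5} = \frac{360}{11} + \frac{4}{-7} = \frac{360}{11} + 4 \left(- \frac{1}{7}\right) = \frac{360}{11} - \frac{4}{7} = \frac{2476}{77} \approx 32.156$)
$\frac{k}{-6827} = \frac{2476}{77 \left(-6827\right)} = \frac{2476}{77} \left(- \frac{1}{6827}\right) = - \frac{2476}{525679}$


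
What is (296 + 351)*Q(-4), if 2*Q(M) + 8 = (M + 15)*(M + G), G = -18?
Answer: -80875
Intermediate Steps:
Q(M) = -4 + (-18 + M)*(15 + M)/2 (Q(M) = -4 + ((M + 15)*(M - 18))/2 = -4 + ((15 + M)*(-18 + M))/2 = -4 + ((-18 + M)*(15 + M))/2 = -4 + (-18 + M)*(15 + M)/2)
(296 + 351)*Q(-4) = (296 + 351)*(-139 + (1/2)*(-4)**2 - 3/2*(-4)) = 647*(-139 + (1/2)*16 + 6) = 647*(-139 + 8 + 6) = 647*(-125) = -80875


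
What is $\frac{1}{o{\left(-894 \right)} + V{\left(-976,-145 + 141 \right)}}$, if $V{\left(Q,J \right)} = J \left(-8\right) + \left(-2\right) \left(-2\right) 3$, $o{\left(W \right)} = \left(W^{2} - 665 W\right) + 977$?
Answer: $\frac{1}{1394767} \approx 7.1697 \cdot 10^{-7}$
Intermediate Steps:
$o{\left(W \right)} = 977 + W^{2} - 665 W$
$V{\left(Q,J \right)} = 12 - 8 J$ ($V{\left(Q,J \right)} = - 8 J + 4 \cdot 3 = - 8 J + 12 = 12 - 8 J$)
$\frac{1}{o{\left(-894 \right)} + V{\left(-976,-145 + 141 \right)}} = \frac{1}{\left(977 + \left(-894\right)^{2} - -594510\right) - \left(-12 + 8 \left(-145 + 141\right)\right)} = \frac{1}{\left(977 + 799236 + 594510\right) + \left(12 - -32\right)} = \frac{1}{1394723 + \left(12 + 32\right)} = \frac{1}{1394723 + 44} = \frac{1}{1394767}$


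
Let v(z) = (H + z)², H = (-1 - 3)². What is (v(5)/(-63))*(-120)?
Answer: 840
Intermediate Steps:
H = 16 (H = (-4)² = 16)
v(z) = (16 + z)²
(v(5)/(-63))*(-120) = ((16 + 5)²/(-63))*(-120) = (21²*(-1/63))*(-120) = (441*(-1/63))*(-120) = -7*(-120) = 840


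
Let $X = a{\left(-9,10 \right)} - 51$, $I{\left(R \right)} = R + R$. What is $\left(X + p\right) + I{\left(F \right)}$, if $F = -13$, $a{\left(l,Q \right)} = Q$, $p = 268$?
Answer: $201$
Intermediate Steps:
$I{\left(R \right)} = 2 R$
$X = -41$ ($X = 10 - 51 = -41$)
$\left(X + p\right) + I{\left(F \right)} = \left(-41 + 268\right) + 2 \left(-13\right) = 227 - 26 = 201$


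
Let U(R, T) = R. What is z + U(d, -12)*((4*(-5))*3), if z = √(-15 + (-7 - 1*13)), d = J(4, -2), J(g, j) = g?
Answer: -240 + I*√35 ≈ -240.0 + 5.9161*I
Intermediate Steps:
d = 4
z = I*√35 (z = √(-15 + (-7 - 13)) = √(-15 - 20) = √(-35) = I*√35 ≈ 5.9161*I)
z + U(d, -12)*((4*(-5))*3) = I*√35 + 4*((4*(-5))*3) = I*√35 + 4*(-20*3) = I*√35 + 4*(-60) = I*√35 - 240 = -240 + I*√35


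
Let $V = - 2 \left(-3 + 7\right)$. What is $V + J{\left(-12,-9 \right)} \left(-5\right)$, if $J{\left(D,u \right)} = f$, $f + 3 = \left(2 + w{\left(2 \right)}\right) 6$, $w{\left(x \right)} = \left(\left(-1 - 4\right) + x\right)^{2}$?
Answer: $-323$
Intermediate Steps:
$w{\left(x \right)} = \left(-5 + x\right)^{2}$
$f = 63$ ($f = -3 + \left(2 + \left(-5 + 2\right)^{2}\right) 6 = -3 + \left(2 + \left(-3\right)^{2}\right) 6 = -3 + \left(2 + 9\right) 6 = -3 + 11 \cdot 6 = -3 + 66 = 63$)
$V = -8$ ($V = \left(-2\right) 4 = -8$)
$J{\left(D,u \right)} = 63$
$V + J{\left(-12,-9 \right)} \left(-5\right) = -8 + 63 \left(-5\right) = -8 - 315 = -323$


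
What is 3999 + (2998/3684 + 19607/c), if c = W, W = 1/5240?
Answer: 189255700217/1842 ≈ 1.0274e+8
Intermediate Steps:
W = 1/5240 ≈ 0.00019084
c = 1/5240 ≈ 0.00019084
3999 + (2998/3684 + 19607/c) = 3999 + (2998/3684 + 19607/(1/5240)) = 3999 + (2998*(1/3684) + 19607*5240) = 3999 + (1499/1842 + 102740680) = 3999 + 189248334059/1842 = 189255700217/1842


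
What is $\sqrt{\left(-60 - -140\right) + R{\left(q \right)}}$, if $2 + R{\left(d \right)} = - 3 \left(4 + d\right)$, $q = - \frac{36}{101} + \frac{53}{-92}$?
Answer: $\frac{\sqrt{1485017241}}{4646} \approx 8.2944$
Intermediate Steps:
$q = - \frac{8665}{9292}$ ($q = \left(-36\right) \frac{1}{101} + 53 \left(- \frac{1}{92}\right) = - \frac{36}{101} - \frac{53}{92} = - \frac{8665}{9292} \approx -0.93252$)
$R{\left(d \right)} = -14 - 3 d$ ($R{\left(d \right)} = -2 - 3 \left(4 + d\right) = -2 - \left(12 + 3 d\right) = -14 - 3 d$)
$\sqrt{\left(-60 - -140\right) + R{\left(q \right)}} = \sqrt{\left(-60 - -140\right) - \frac{104093}{9292}} = \sqrt{\left(-60 + 140\right) + \left(-14 + \frac{25995}{9292}\right)} = \sqrt{80 - \frac{104093}{9292}} = \sqrt{\frac{639267}{9292}} = \frac{\sqrt{1485017241}}{4646}$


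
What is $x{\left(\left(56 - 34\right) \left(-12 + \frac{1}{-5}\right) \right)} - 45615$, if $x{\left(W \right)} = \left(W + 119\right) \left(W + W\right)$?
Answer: $\frac{864573}{25} \approx 34583.0$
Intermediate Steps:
$x{\left(W \right)} = 2 W \left(119 + W\right)$ ($x{\left(W \right)} = \left(119 + W\right) 2 W = 2 W \left(119 + W\right)$)
$x{\left(\left(56 - 34\right) \left(-12 + \frac{1}{-5}\right) \right)} - 45615 = 2 \left(56 - 34\right) \left(-12 + \frac{1}{-5}\right) \left(119 + \left(56 - 34\right) \left(-12 + \frac{1}{-5}\right)\right) - 45615 = 2 \cdot 22 \left(-12 - \frac{1}{5}\right) \left(119 + 22 \left(-12 - \frac{1}{5}\right)\right) - 45615 = 2 \cdot 22 \left(- \frac{61}{5}\right) \left(119 + 22 \left(- \frac{61}{5}\right)\right) - 45615 = 2 \left(- \frac{1342}{5}\right) \left(119 - \frac{1342}{5}\right) - 45615 = 2 \left(- \frac{1342}{5}\right) \left(- \frac{747}{5}\right) - 45615 = \frac{2004948}{25} - 45615 = \frac{864573}{25}$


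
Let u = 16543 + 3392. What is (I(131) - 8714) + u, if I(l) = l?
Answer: 11352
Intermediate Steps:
u = 19935
(I(131) - 8714) + u = (131 - 8714) + 19935 = -8583 + 19935 = 11352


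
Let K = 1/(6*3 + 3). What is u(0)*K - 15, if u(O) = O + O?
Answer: -15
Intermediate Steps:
u(O) = 2*O
K = 1/21 (K = 1/(18 + 3) = 1/21 ≈ 0.047619)
u(0)*K - 15 = (2*0)*(1/21) - 15 = 0*(1/21) - 15 = 0 - 15 = -15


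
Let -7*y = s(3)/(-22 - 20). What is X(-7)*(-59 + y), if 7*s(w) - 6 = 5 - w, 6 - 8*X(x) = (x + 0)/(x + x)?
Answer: -667777/16464 ≈ -40.560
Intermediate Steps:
X(x) = 11/16 (X(x) = 3/4 - (x + 0)/(8*(x + x)) = 3/4 - x/(8*(2*x)) = 3/4 - x*1/(2*x)/8 = 3/4 - 1/8*1/2 = 3/4 - 1/16 = 11/16)
s(w) = 11/7 - w/7 (s(w) = 6/7 + (5 - w)/7 = 6/7 + (5/7 - w/7) = 11/7 - w/7)
y = 4/1029 (y = -(11/7 - 1/7*3)/(7*(-22 - 20)) = -(11/7 - 3/7)/(7*(-42)) = -(-1)*8/(294*7) = -1/7*(-4/147) = 4/1029 ≈ 0.0038873)
X(-7)*(-59 + y) = 11*(-59 + 4/1029)/16 = (11/16)*(-60707/1029) = -667777/16464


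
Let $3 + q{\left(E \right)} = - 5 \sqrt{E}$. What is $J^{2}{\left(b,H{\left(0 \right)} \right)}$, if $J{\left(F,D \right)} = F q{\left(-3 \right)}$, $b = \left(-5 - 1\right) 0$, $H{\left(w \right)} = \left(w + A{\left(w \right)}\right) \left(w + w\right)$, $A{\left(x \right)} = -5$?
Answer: $0$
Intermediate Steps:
$q{\left(E \right)} = -3 - 5 \sqrt{E}$
$H{\left(w \right)} = 2 w \left(-5 + w\right)$ ($H{\left(w \right)} = \left(w - 5\right) \left(w + w\right) = \left(-5 + w\right) 2 w = 2 w \left(-5 + w\right)$)
$b = 0$ ($b = \left(-6\right) 0 = 0$)
$J{\left(F,D \right)} = F \left(-3 - 5 i \sqrt{3}\right)$ ($J{\left(F,D \right)} = F \left(-3 - 5 \sqrt{-3}\right) = F \left(-3 - 5 i \sqrt{3}\right)$)
$J^{2}{\left(b,H{\left(0 \right)} \right)} = \left(\left(-1\right) 0 \left(3 + 5 i \sqrt{3}\right)\right)^{2} = 0^{2} = 0$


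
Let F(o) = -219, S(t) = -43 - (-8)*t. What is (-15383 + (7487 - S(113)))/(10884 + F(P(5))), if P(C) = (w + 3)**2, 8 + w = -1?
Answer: -973/1185 ≈ -0.82110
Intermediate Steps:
w = -9 (w = -8 - 1 = -9)
S(t) = -43 + 8*t
P(C) = 36 (P(C) = (-9 + 3)**2 = (-6)**2 = 36)
(-15383 + (7487 - S(113)))/(10884 + F(P(5))) = (-15383 + (7487 - (-43 + 8*113)))/(10884 - 219) = (-15383 + (7487 - (-43 + 904)))/10665 = (-15383 + (7487 - 1*861))*(1/10665) = (-15383 + (7487 - 861))*(1/10665) = (-15383 + 6626)*(1/10665) = -8757*1/10665 = -973/1185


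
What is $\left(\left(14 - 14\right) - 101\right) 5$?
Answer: $-505$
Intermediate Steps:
$\left(\left(14 - 14\right) - 101\right) 5 = \left(0 - 101\right) 5 = \left(-101\right) 5 = -505$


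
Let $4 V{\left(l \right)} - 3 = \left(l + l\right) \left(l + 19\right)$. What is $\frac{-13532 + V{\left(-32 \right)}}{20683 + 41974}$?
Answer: $- \frac{53293}{250628} \approx -0.21264$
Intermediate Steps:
$V{\left(l \right)} = \frac{3}{4} + \frac{l \left(19 + l\right)}{2}$ ($V{\left(l \right)} = \frac{3}{4} + \frac{\left(l + l\right) \left(l + 19\right)}{4} = \frac{3}{4} + \frac{2 l \left(19 + l\right)}{4} = \frac{3}{4} + \frac{l \left(19 + l\right)}{2}$)
$\frac{-13532 + V{\left(-32 \right)}}{20683 + 41974} = \frac{-13532 + \left(\frac{3}{4} + \frac{\left(-32\right)^{2}}{2} + \frac{19}{2} \left(-32\right)\right)}{20683 + 41974} = \frac{-13532 + \left(\frac{3}{4} + \frac{1}{2} \cdot 1024 - 304\right)}{62657} = \left(-13532 + \left(\frac{3}{4} + 512 - 304\right)\right) \frac{1}{62657} = \left(-13532 + \frac{835}{4}\right) \frac{1}{62657} = \left(- \frac{53293}{4}\right) \frac{1}{62657} = - \frac{53293}{250628}$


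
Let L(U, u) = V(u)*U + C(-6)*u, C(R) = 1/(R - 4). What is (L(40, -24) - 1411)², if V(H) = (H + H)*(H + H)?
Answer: 205895415049/25 ≈ 8.2358e+9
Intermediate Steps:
C(R) = 1/(-4 + R)
V(H) = 4*H² (V(H) = (2*H)*(2*H) = 4*H²)
L(U, u) = -u/10 + 4*U*u² (L(U, u) = (4*u²)*U + u/(-4 - 6) = 4*U*u² + u/(-10) = 4*U*u² - u/10 = -u/10 + 4*U*u²)
(L(40, -24) - 1411)² = ((⅒)*(-24)*(-1 + 40*40*(-24)) - 1411)² = ((⅒)*(-24)*(-1 - 38400) - 1411)² = ((⅒)*(-24)*(-38401) - 1411)² = (460812/5 - 1411)² = (453757/5)² = 205895415049/25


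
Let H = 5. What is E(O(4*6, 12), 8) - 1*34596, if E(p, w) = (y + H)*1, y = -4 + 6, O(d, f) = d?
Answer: -34589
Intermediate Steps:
y = 2
E(p, w) = 7 (E(p, w) = (2 + 5)*1 = 7*1 = 7)
E(O(4*6, 12), 8) - 1*34596 = 7 - 1*34596 = 7 - 34596 = -34589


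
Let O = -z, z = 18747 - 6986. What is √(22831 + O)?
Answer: 3*√1230 ≈ 105.21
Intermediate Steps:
z = 11761
O = -11761 (O = -1*11761 = -11761)
√(22831 + O) = √(22831 - 11761) = √11070 = 3*√1230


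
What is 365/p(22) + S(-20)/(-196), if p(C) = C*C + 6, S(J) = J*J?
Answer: -127/98 ≈ -1.2959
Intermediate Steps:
S(J) = J²
p(C) = 6 + C² (p(C) = C² + 6 = 6 + C²)
365/p(22) + S(-20)/(-196) = 365/(6 + 22²) + (-20)²/(-196) = 365/(6 + 484) + 400*(-1/196) = 365/490 - 100/49 = 365*(1/490) - 100/49 = 73/98 - 100/49 = -127/98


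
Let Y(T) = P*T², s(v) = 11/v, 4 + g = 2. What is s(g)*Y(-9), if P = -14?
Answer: 6237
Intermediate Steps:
g = -2 (g = -4 + 2 = -2)
Y(T) = -14*T²
s(g)*Y(-9) = (11/(-2))*(-14*(-9)²) = (11*(-½))*(-14*81) = -11/2*(-1134) = 6237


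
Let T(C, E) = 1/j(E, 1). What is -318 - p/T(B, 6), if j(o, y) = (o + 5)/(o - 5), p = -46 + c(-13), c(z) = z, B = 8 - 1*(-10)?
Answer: 331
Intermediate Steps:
B = 18 (B = 8 + 10 = 18)
p = -59 (p = -46 - 13 = -59)
j(o, y) = (5 + o)/(-5 + o)
T(C, E) = (-5 + E)/(5 + E) (T(C, E) = 1/((5 + E)/(-5 + E)) = (-5 + E)/(5 + E))
-318 - p/T(B, 6) = -318 - (-59)/((-5 + 6)/(5 + 6)) = -318 - (-59)/(1/11) = -318 - (-59)/((1/11)*1) = -318 - (-59)/1/11 = -318 - (-59)*11 = -318 - 1*(-649) = -318 + 649 = 331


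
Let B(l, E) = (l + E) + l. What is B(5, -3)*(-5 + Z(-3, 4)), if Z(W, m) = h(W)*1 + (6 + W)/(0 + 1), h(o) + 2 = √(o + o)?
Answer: -28 + 7*I*√6 ≈ -28.0 + 17.146*I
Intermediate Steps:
h(o) = -2 + √2*√o (h(o) = -2 + √(o + o) = -2 + √(2*o) = -2 + √2*√o)
B(l, E) = E + 2*l (B(l, E) = (E + l) + l = E + 2*l)
Z(W, m) = 4 + W + √2*√W (Z(W, m) = (-2 + √2*√W)*1 + (6 + W)/(0 + 1) = (-2 + √2*√W) + (6 + W)/1 = (-2 + √2*√W) + (6 + W)*1 = (-2 + √2*√W) + (6 + W) = 4 + W + √2*√W)
B(5, -3)*(-5 + Z(-3, 4)) = (-3 + 2*5)*(-5 + (4 - 3 + √2*√(-3))) = (-3 + 10)*(-5 + (4 - 3 + √2*(I*√3))) = 7*(-5 + (4 - 3 + I*√6)) = 7*(-5 + (1 + I*√6)) = 7*(-4 + I*√6) = -28 + 7*I*√6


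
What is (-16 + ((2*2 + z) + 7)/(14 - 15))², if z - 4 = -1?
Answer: 900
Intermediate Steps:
z = 3 (z = 4 - 1 = 3)
(-16 + ((2*2 + z) + 7)/(14 - 15))² = (-16 + ((2*2 + 3) + 7)/(14 - 15))² = (-16 + ((4 + 3) + 7)/(-1))² = (-16 + (7 + 7)*(-1))² = (-16 + 14*(-1))² = (-16 - 14)² = (-30)² = 900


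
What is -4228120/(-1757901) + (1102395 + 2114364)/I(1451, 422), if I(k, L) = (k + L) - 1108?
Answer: 209554754617/49807195 ≈ 4207.3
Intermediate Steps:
I(k, L) = -1108 + L + k (I(k, L) = (L + k) - 1108 = -1108 + L + k)
-4228120/(-1757901) + (1102395 + 2114364)/I(1451, 422) = -4228120/(-1757901) + (1102395 + 2114364)/(-1108 + 422 + 1451) = -4228120*(-1/1757901) + 3216759/765 = 4228120/1757901 + 3216759*(1/765) = 4228120/1757901 + 1072253/255 = 209554754617/49807195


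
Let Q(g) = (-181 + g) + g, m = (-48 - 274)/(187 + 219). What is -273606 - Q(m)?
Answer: -7929279/29 ≈ -2.7342e+5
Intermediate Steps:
m = -23/29 (m = -322/406 = -322*1/406 = -23/29 ≈ -0.79310)
Q(g) = -181 + 2*g
-273606 - Q(m) = -273606 - (-181 + 2*(-23/29)) = -273606 - (-181 - 46/29) = -273606 - 1*(-5295/29) = -273606 + 5295/29 = -7929279/29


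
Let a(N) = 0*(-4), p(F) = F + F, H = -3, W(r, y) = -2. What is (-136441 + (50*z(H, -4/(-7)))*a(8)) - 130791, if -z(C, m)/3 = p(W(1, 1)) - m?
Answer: -267232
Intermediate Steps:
p(F) = 2*F
z(C, m) = 12 + 3*m (z(C, m) = -3*(2*(-2) - m) = -3*(-4 - m) = 12 + 3*m)
a(N) = 0
(-136441 + (50*z(H, -4/(-7)))*a(8)) - 130791 = (-136441 + (50*(12 + 3*(-4/(-7))))*0) - 130791 = (-136441 + (50*(12 + 3*(-4*(-⅐))))*0) - 130791 = (-136441 + (50*(12 + 3*(4/7)))*0) - 130791 = (-136441 + (50*(12 + 12/7))*0) - 130791 = (-136441 + (50*(96/7))*0) - 130791 = (-136441 + (4800/7)*0) - 130791 = (-136441 + 0) - 130791 = -136441 - 130791 = -267232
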